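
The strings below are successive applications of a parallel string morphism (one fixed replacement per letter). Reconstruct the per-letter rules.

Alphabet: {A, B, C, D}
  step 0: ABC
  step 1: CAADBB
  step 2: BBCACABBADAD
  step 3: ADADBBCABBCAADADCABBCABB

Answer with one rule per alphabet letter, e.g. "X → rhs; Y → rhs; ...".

A->CA, B->AD, C->BB, D->BB

  step 2 ⇒ step 3: BBCACABBADAD ⇒ AD·AD·BB·CA·BB·CA·AD·AD·CA·BB·CA·BB
    A ↦ CA
    B ↦ AD
    C ↦ BB
    D ↦ BB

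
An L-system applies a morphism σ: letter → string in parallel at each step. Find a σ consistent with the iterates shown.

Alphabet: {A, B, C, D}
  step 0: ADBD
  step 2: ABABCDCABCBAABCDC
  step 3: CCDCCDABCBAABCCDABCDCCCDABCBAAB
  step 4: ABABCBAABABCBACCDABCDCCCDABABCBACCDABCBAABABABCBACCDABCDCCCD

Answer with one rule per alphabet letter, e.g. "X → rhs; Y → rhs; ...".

A->C, B->CD, C->AB, D->CBA

  step 3 ⇒ step 4: CCDCCDABCBAABCCDABCDCCCDABCBAAB ⇒ AB·AB·CBA·AB·AB·CBA·C·CD·AB·CD·C·C·CD·AB·AB·CBA·C·CD·AB·CBA·AB·AB·AB·CBA·C·CD·AB·CD·C·C·CD
    A ↦ C
    B ↦ CD
    C ↦ AB
    D ↦ CBA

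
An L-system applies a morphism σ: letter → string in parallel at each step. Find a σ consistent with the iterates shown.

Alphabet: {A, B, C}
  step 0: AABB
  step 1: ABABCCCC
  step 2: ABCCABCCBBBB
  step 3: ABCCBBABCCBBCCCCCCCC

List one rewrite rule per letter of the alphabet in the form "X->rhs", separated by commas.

A->AB, B->CC, C->B

  step 2 ⇒ step 3: ABCCABCCBBBB ⇒ AB·CC·B·B·AB·CC·B·B·CC·CC·CC·CC
    A ↦ AB
    B ↦ CC
    C ↦ B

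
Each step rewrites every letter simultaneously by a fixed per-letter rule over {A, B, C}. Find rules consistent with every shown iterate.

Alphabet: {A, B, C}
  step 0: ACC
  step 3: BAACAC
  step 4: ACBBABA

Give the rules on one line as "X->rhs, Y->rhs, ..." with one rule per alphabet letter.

A->B, B->AC, C->A

  step 3 ⇒ step 4: BAACAC ⇒ AC·B·B·A·B·A
    A ↦ B
    B ↦ AC
    C ↦ A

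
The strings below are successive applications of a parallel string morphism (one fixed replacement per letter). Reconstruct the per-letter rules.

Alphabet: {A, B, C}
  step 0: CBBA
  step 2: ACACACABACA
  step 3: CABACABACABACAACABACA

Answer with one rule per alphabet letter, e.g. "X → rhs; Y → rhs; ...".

  step 2 ⇒ step 3: ACACACABACA ⇒ CA·BA·CA·BA·CA·BA·CA·A·CA·BA·CA
    A ↦ CA
    B ↦ A
    C ↦ BA

A->CA, B->A, C->BA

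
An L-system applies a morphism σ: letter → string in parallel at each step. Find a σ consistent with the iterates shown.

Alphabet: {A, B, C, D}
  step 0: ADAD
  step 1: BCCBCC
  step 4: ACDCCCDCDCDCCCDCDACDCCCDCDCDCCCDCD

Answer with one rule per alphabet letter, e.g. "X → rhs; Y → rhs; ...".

A->B, B->A, C->CD, D->CC

  step 0 ⇒ step 1: ADAD ⇒ B·CC·B·CC
    A ↦ B
    D ↦ CC
    B ↦ A  (constrained at step 1)
    C ↦ CD  (constrained at step 1)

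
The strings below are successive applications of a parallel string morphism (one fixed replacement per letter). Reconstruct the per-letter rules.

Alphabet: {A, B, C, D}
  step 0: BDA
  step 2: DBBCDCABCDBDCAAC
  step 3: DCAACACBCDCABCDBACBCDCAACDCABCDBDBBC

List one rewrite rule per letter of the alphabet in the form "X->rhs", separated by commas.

A->DB, B->AC, C->BC, D->DCA

  step 2 ⇒ step 3: DBBCDCABCDBDCAAC ⇒ DCA·AC·AC·BC·DCA·BC·DB·AC·BC·DCA·AC·DCA·BC·DB·DB·BC
    A ↦ DB
    B ↦ AC
    C ↦ BC
    D ↦ DCA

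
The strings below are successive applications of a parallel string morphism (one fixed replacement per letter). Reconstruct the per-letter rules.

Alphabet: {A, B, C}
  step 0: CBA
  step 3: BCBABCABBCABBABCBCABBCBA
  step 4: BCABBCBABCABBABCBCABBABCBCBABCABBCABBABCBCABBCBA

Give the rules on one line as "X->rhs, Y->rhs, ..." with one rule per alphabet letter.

  step 3 ⇒ step 4: BCBABCABBCABBABCBCABBCBA ⇒ BC·AB·BC·BA·BC·AB·BA·BC·BC·AB·BA·BC·BC·BA·BC·AB·BC·AB·BA·BC·BC·AB·BC·BA
    A ↦ BA
    B ↦ BC
    C ↦ AB

A->BA, B->BC, C->AB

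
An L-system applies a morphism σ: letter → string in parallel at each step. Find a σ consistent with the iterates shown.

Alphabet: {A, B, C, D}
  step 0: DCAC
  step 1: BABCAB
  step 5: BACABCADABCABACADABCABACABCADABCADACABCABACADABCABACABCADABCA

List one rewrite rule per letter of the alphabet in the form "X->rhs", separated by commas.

A->CA, B->DA, C->B, D->BA

  step 0 ⇒ step 1: DCAC ⇒ BA·B·CA·B
    A ↦ CA
    C ↦ B
    D ↦ BA
    B ↦ DA  (constrained at step 1)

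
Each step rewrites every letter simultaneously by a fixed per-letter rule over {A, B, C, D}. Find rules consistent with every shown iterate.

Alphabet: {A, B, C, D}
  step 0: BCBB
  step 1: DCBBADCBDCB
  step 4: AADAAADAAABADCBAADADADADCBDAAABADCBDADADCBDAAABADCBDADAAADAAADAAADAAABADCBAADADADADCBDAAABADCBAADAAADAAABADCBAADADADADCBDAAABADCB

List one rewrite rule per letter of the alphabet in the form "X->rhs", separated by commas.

  step 0 ⇒ step 1: BCBB ⇒ DCB·BA·DCB·DCB
    B ↦ DCB
    C ↦ BA
    A ↦ DA  (constrained at step 1)
    D ↦ AA  (constrained at step 1)

A->DA, B->DCB, C->BA, D->AA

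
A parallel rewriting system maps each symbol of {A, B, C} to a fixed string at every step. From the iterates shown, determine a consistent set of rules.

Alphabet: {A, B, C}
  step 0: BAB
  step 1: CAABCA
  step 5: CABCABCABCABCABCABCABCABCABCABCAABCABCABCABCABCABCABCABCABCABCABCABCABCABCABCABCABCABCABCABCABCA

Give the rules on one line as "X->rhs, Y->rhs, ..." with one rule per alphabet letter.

A->AB, B->CA, C->BC

  step 0 ⇒ step 1: BAB ⇒ CA·AB·CA
    A ↦ AB
    B ↦ CA
    C ↦ BC  (constrained at step 1)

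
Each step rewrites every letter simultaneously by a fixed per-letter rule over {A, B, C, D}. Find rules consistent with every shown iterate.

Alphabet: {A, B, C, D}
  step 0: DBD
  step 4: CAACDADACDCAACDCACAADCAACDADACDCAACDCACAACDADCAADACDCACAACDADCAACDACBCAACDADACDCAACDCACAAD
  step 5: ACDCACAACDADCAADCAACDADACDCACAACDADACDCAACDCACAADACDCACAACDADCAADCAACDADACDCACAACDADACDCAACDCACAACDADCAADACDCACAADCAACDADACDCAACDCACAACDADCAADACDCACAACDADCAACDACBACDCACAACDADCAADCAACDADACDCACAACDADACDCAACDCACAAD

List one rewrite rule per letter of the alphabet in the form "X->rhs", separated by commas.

  step 4 ⇒ step 5: CAACDADACDCAACDCACAADCAACDADACDCAACDCACAACDADCAADACDCACAACDADCAACDACBCAACDADACDCAACDCACAAD ⇒ ACD·CA·CA·ACD·AD·CA·AD·CA·ACD·AD·ACD·CA·CA·ACD·AD·ACD·CA·ACD·CA·CA·AD·ACD·CA·CA·ACD·AD·CA·AD·CA·ACD·AD·ACD·CA·CA·ACD·AD·ACD·CA·ACD·CA·CA·ACD·AD·CA·AD·ACD·CA·CA·AD·CA·ACD·AD·ACD·CA·ACD·CA·CA·ACD·AD·CA·AD·ACD·CA·CA·ACD·AD·CA·ACD·ACB·ACD·CA·CA·ACD·AD·CA·AD·CA·ACD·AD·ACD·CA·CA·ACD·AD·ACD·CA·ACD·CA·CA·AD
    A ↦ CA
    B ↦ ACB
    C ↦ ACD
    D ↦ AD

A->CA, B->ACB, C->ACD, D->AD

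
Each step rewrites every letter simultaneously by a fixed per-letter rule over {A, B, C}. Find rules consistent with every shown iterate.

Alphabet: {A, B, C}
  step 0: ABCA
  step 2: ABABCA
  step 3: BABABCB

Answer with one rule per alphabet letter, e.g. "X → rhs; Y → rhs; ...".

A->B, B->A, C->BC

  step 2 ⇒ step 3: ABABCA ⇒ B·A·B·A·BC·B
    A ↦ B
    B ↦ A
    C ↦ BC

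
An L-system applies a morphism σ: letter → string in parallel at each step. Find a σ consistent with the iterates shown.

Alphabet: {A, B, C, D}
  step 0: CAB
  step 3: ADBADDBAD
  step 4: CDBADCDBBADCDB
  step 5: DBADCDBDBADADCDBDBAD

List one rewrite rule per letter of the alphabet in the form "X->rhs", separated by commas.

  step 4 ⇒ step 5: CDBADCDBBADCDB ⇒ D·B·AD·CD·B·D·B·AD·AD·CD·B·D·B·AD
    A ↦ CD
    B ↦ AD
    C ↦ D
    D ↦ B

A->CD, B->AD, C->D, D->B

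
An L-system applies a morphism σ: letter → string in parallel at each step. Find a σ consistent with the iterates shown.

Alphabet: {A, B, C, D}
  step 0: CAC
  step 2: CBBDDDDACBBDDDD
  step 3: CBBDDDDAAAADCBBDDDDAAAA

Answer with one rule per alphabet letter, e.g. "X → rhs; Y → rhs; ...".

A->D, B->DD, C->CBB, D->A

  step 2 ⇒ step 3: CBBDDDDACBBDDDD ⇒ CBB·DD·DD·A·A·A·A·D·CBB·DD·DD·A·A·A·A
    A ↦ D
    B ↦ DD
    C ↦ CBB
    D ↦ A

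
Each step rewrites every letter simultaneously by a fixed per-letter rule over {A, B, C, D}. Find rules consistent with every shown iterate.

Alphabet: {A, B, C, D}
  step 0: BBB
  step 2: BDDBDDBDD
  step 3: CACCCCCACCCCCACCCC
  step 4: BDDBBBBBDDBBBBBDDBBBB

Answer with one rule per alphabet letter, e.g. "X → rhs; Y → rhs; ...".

A->DD, B->CA, C->B, D->CC

  step 3 ⇒ step 4: CACCCCCACCCCCACCCC ⇒ B·DD·B·B·B·B·B·DD·B·B·B·B·B·DD·B·B·B·B
    A ↦ DD
    C ↦ B
  step 2 ⇒ step 3: BDDBDDBDD ⇒ CA·CC·CC·CA·CC·CC·CA·CC·CC
    B ↦ CA
  step 2 ⇒ step 3: BDDBDDBDD ⇒ CA·CC·CC·CA·CC·CC·CA·CC·CC
    D ↦ CC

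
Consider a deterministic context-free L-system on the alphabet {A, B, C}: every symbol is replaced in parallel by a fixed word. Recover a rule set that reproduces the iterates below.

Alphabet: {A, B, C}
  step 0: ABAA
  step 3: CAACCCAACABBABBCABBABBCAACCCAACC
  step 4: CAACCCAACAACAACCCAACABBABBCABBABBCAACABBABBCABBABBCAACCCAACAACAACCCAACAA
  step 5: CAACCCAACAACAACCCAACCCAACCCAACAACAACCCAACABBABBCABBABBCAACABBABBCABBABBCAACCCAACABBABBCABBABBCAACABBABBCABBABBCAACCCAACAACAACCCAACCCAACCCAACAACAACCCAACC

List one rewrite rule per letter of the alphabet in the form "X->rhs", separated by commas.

A->C, B->ABB, C->CAA

  step 4 ⇒ step 5: CAACCCAACAACAACCCAACABBABBCABBABBCAACABBABBCABBABBCAACCCAACAACAACCCAACAA ⇒ CAA·C·C·CAA·CAA·CAA·C·C·CAA·C·C·CAA·C·C·CAA·CAA·CAA·C·C·CAA·C·ABB·ABB·C·ABB·ABB·CAA·C·ABB·ABB·C·ABB·ABB·CAA·C·C·CAA·C·ABB·ABB·C·ABB·ABB·CAA·C·ABB·ABB·C·ABB·ABB·CAA·C·C·CAA·CAA·CAA·C·C·CAA·C·C·CAA·C·C·CAA·CAA·CAA·C·C·CAA·C·C
    A ↦ C
    B ↦ ABB
    C ↦ CAA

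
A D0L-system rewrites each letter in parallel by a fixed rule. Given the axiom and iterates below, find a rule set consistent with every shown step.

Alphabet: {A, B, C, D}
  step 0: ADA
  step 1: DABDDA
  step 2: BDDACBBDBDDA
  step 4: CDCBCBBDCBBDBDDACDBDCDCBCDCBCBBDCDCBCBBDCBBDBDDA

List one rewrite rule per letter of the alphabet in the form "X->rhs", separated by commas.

A->DA, B->CB, C->CD, D->BD

  step 1 ⇒ step 2: DABDDA ⇒ BD·DA·CB·BD·BD·DA
    A ↦ DA
    B ↦ CB
    D ↦ BD
    C ↦ CD  (constrained at step 2)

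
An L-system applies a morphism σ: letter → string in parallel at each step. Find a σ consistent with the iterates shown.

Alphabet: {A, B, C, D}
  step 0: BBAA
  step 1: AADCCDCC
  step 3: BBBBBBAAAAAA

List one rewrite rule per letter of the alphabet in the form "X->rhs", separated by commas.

A->DCC, B->A, C->B, D->B

  step 0 ⇒ step 1: BBAA ⇒ A·A·DCC·DCC
    A ↦ DCC
    B ↦ A
    C ↦ B  (constrained at step 1)
    D ↦ B  (constrained at step 1)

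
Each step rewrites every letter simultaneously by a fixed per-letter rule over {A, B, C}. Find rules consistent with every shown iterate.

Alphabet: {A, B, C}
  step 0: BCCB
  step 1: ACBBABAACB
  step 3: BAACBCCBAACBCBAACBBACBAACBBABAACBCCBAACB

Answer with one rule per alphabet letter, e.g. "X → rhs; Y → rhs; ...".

A->C, B->ACB, C->BA

  step 0 ⇒ step 1: BCCB ⇒ ACB·BA·BA·ACB
    B ↦ ACB
    C ↦ BA
    A ↦ C  (constrained at step 1)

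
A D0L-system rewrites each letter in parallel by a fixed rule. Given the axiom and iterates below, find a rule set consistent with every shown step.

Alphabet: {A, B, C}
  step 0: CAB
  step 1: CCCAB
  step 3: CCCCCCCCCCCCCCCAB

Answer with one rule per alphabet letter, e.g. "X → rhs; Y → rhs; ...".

  step 0 ⇒ step 1: CAB ⇒ CC·C·AB
    A ↦ C
    B ↦ AB
    C ↦ CC

A->C, B->AB, C->CC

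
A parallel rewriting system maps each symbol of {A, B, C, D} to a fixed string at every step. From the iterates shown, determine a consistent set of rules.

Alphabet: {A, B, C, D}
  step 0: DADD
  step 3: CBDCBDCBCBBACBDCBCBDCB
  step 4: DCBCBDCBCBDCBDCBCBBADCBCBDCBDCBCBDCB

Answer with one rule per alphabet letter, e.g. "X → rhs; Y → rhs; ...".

A->BA, B->CB, C->D, D->CB

  step 3 ⇒ step 4: CBDCBDCBCBBACBDCBCBDCB ⇒ D·CB·CB·D·CB·CB·D·CB·D·CB·CB·BA·D·CB·CB·D·CB·D·CB·CB·D·CB
    A ↦ BA
    B ↦ CB
    C ↦ D
    D ↦ CB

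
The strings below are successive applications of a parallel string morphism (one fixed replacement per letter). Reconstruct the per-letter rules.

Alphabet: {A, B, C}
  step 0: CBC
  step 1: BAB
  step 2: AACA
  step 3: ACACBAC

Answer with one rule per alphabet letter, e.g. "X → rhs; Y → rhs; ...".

  step 2 ⇒ step 3: AACA ⇒ AC·AC·B·AC
    A ↦ AC
    C ↦ B
  step 0 ⇒ step 1: CBC ⇒ B·A·B
    B ↦ A

A->AC, B->A, C->B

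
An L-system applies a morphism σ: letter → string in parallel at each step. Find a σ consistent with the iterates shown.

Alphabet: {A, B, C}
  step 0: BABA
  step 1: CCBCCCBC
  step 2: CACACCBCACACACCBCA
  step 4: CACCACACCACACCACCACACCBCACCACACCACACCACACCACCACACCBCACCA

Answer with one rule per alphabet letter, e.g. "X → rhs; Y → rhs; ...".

A->C, B->CCB, C->CA

  step 1 ⇒ step 2: CCBCCCBC ⇒ CA·CA·CCB·CA·CA·CA·CCB·CA
    B ↦ CCB
    C ↦ CA
  step 0 ⇒ step 1: BABA ⇒ CCB·C·CCB·C
    A ↦ C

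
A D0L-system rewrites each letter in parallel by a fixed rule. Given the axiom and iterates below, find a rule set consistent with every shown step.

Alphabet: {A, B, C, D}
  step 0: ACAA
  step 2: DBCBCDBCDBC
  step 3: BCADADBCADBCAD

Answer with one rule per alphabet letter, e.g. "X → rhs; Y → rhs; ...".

  step 2 ⇒ step 3: DBCBCDBCDBC ⇒ BC·A·D·A·D·BC·A·D·BC·A·D
    B ↦ A
    C ↦ D
    D ↦ BC
    A ↦ CD  (constrained at step 0)

A->CD, B->A, C->D, D->BC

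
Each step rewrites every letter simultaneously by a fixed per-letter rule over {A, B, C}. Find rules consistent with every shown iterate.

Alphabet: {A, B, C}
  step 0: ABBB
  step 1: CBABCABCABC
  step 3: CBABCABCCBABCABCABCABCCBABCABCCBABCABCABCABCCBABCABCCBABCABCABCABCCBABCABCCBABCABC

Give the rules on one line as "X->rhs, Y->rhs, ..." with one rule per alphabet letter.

  step 0 ⇒ step 1: ABBB ⇒ CB·ABC·ABC·ABC
    A ↦ CB
    B ↦ ABC
    C ↦ ABC  (constrained at step 1)

A->CB, B->ABC, C->ABC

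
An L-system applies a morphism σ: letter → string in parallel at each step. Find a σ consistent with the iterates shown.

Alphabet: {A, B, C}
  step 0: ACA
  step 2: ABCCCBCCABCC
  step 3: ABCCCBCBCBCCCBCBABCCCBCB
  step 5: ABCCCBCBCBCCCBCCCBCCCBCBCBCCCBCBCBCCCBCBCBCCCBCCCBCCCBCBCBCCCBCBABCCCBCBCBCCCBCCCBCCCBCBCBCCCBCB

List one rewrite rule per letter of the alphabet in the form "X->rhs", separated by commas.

  step 2 ⇒ step 3: ABCCCBCCABCC ⇒ AB·CC·CB·CB·CB·CC·CB·CB·AB·CC·CB·CB
    A ↦ AB
    B ↦ CC
    C ↦ CB

A->AB, B->CC, C->CB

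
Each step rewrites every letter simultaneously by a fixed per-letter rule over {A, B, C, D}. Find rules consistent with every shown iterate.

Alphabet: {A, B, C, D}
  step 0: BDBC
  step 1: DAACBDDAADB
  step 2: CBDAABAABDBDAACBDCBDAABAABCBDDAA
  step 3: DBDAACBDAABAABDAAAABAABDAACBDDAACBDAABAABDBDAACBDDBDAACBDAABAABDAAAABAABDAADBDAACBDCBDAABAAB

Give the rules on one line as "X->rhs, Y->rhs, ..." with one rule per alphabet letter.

A->AAB, B->DAA, C->DB, D->CBD

  step 2 ⇒ step 3: CBDAABAABDBDAACBDCBDAABAABCBDDAA ⇒ DB·DAA·CBD·AAB·AAB·DAA·AAB·AAB·DAA·CBD·DAA·CBD·AAB·AAB·DB·DAA·CBD·DB·DAA·CBD·AAB·AAB·DAA·AAB·AAB·DAA·DB·DAA·CBD·CBD·AAB·AAB
    A ↦ AAB
    B ↦ DAA
    C ↦ DB
    D ↦ CBD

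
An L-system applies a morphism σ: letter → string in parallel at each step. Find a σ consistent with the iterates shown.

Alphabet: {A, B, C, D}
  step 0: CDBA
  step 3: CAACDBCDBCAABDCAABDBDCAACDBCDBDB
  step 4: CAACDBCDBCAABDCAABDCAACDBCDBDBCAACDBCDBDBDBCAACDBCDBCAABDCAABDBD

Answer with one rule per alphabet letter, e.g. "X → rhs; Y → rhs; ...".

A->CDB, B->D, C->CAA, D->B

  step 3 ⇒ step 4: CAACDBCDBCAABDCAABDBDCAACDBCDBDB ⇒ CAA·CDB·CDB·CAA·B·D·CAA·B·D·CAA·CDB·CDB·D·B·CAA·CDB·CDB·D·B·D·B·CAA·CDB·CDB·CAA·B·D·CAA·B·D·B·D
    A ↦ CDB
    B ↦ D
    C ↦ CAA
    D ↦ B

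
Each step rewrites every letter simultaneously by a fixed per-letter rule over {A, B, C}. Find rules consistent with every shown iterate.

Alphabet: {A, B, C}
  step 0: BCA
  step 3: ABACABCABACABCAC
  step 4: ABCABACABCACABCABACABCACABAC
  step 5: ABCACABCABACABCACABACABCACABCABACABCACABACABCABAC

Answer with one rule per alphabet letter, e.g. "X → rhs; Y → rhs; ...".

  step 4 ⇒ step 5: ABCABACABCACABCABACABCACABAC ⇒ AB·C·AC·AB·C·AB·AC·AB·C·AC·AB·AC·AB·C·AC·AB·C·AB·AC·AB·C·AC·AB·AC·AB·C·AB·AC
    A ↦ AB
    B ↦ C
    C ↦ AC

A->AB, B->C, C->AC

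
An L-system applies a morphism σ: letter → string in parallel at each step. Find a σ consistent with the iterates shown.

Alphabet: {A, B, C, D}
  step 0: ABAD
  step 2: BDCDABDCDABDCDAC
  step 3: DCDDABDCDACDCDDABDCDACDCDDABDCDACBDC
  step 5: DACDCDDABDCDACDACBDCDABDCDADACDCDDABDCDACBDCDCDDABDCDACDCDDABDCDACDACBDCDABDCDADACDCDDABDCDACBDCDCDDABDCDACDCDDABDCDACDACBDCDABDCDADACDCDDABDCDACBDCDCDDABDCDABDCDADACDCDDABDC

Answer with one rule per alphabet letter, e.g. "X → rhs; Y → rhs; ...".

A->C, B->DCD, C->BDC, D->DA

  step 2 ⇒ step 3: BDCDABDCDABDCDAC ⇒ DCD·DA·BDC·DA·C·DCD·DA·BDC·DA·C·DCD·DA·BDC·DA·C·BDC
    A ↦ C
    B ↦ DCD
    C ↦ BDC
    D ↦ DA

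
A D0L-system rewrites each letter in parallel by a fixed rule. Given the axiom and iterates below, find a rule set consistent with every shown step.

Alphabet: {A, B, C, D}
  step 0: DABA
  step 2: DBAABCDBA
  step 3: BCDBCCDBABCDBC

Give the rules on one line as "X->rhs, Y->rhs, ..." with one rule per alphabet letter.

  step 2 ⇒ step 3: DBAABCDBA ⇒ BC·DB·C·C·DB·A·BC·DB·C
    A ↦ C
    B ↦ DB
    C ↦ A
    D ↦ BC

A->C, B->DB, C->A, D->BC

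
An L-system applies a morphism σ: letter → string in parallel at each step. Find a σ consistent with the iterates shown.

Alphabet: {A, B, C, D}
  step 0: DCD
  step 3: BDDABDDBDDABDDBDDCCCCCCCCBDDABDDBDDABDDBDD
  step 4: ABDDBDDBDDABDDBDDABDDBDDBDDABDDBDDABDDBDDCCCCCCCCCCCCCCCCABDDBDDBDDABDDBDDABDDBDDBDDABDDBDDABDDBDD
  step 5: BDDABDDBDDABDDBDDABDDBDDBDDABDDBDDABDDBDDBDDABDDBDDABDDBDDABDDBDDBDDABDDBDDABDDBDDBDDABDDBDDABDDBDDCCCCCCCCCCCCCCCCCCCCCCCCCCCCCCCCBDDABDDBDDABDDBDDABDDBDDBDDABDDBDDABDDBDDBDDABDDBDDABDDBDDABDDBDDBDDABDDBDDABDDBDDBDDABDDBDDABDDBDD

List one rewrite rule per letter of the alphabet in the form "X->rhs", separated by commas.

A->BDD, B->A, C->CC, D->BDD

  step 4 ⇒ step 5: ABDDBDDBDDABDDBDDABDDBDDBDDABDDBDDABDDBDDCCCCCCCCCCCCCCCCABDDBDDBDDABDDBDDABDDBDDBDDABDDBDDABDDBDD ⇒ BDD·A·BDD·BDD·A·BDD·BDD·A·BDD·BDD·BDD·A·BDD·BDD·A·BDD·BDD·BDD·A·BDD·BDD·A·BDD·BDD·A·BDD·BDD·BDD·A·BDD·BDD·A·BDD·BDD·BDD·A·BDD·BDD·A·BDD·BDD·CC·CC·CC·CC·CC·CC·CC·CC·CC·CC·CC·CC·CC·CC·CC·CC·BDD·A·BDD·BDD·A·BDD·BDD·A·BDD·BDD·BDD·A·BDD·BDD·A·BDD·BDD·BDD·A·BDD·BDD·A·BDD·BDD·A·BDD·BDD·BDD·A·BDD·BDD·A·BDD·BDD·BDD·A·BDD·BDD·A·BDD·BDD
    A ↦ BDD
    B ↦ A
    C ↦ CC
    D ↦ BDD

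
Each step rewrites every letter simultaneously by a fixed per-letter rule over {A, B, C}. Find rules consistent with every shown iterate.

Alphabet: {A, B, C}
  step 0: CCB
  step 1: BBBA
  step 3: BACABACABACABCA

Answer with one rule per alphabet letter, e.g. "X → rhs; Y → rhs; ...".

  step 0 ⇒ step 1: CCB ⇒ B·B·BA
    B ↦ BA
    C ↦ B
    A ↦ CA  (constrained at step 1)

A->CA, B->BA, C->B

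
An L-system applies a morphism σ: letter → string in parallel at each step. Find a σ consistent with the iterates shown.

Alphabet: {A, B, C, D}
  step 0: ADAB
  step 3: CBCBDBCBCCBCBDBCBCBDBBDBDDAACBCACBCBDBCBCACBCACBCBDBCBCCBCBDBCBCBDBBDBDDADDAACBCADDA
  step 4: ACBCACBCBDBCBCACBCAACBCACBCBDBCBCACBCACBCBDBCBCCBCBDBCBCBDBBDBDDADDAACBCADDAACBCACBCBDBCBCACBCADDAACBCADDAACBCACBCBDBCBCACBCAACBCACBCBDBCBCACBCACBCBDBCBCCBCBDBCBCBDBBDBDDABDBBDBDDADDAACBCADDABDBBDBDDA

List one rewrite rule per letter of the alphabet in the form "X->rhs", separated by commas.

A->DDA, B->CBC, C->A, D->BDB

  step 3 ⇒ step 4: CBCBDBCBCCBCBDBCBCBDBBDBDDAACBCACBCBDBCBCACBCACBCBDBCBCCBCBDBCBCBDBBDBDDADDAACBCADDA ⇒ A·CBC·A·CBC·BDB·CBC·A·CBC·A·A·CBC·A·CBC·BDB·CBC·A·CBC·A·CBC·BDB·CBC·CBC·BDB·CBC·BDB·BDB·DDA·DDA·A·CBC·A·DDA·A·CBC·A·CBC·BDB·CBC·A·CBC·A·DDA·A·CBC·A·DDA·A·CBC·A·CBC·BDB·CBC·A·CBC·A·A·CBC·A·CBC·BDB·CBC·A·CBC·A·CBC·BDB·CBC·CBC·BDB·CBC·BDB·BDB·DDA·BDB·BDB·DDA·DDA·A·CBC·A·DDA·BDB·BDB·DDA
    A ↦ DDA
    B ↦ CBC
    C ↦ A
    D ↦ BDB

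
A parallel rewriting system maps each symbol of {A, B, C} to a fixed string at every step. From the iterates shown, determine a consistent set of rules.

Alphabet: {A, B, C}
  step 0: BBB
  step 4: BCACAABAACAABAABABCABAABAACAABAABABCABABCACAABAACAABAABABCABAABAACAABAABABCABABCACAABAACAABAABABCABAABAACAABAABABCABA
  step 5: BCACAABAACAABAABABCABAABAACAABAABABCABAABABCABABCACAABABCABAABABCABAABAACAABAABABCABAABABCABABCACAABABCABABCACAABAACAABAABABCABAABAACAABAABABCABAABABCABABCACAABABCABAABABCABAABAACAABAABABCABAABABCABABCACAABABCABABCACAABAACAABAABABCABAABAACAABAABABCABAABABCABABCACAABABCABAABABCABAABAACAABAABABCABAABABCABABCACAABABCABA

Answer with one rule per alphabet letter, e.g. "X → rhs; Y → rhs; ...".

A->ABA, B->BC, C->ACA

  step 4 ⇒ step 5: BCACAABAACAABAABABCABAABAACAABAABABCABABCACAABAACAABAABABCABAABAACAABAABABCABABCACAABAACAABAABABCABAABAACAABAABABCABA ⇒ BC·ACA·ABA·ACA·ABA·ABA·BC·ABA·ABA·ACA·ABA·ABA·BC·ABA·ABA·BC·ABA·BC·ACA·ABA·BC·ABA·ABA·BC·ABA·ABA·ACA·ABA·ABA·BC·ABA·ABA·BC·ABA·BC·ACA·ABA·BC·ABA·BC·ACA·ABA·ACA·ABA·ABA·BC·ABA·ABA·ACA·ABA·ABA·BC·ABA·ABA·BC·ABA·BC·ACA·ABA·BC·ABA·ABA·BC·ABA·ABA·ACA·ABA·ABA·BC·ABA·ABA·BC·ABA·BC·ACA·ABA·BC·ABA·BC·ACA·ABA·ACA·ABA·ABA·BC·ABA·ABA·ACA·ABA·ABA·BC·ABA·ABA·BC·ABA·BC·ACA·ABA·BC·ABA·ABA·BC·ABA·ABA·ACA·ABA·ABA·BC·ABA·ABA·BC·ABA·BC·ACA·ABA·BC·ABA
    A ↦ ABA
    B ↦ BC
    C ↦ ACA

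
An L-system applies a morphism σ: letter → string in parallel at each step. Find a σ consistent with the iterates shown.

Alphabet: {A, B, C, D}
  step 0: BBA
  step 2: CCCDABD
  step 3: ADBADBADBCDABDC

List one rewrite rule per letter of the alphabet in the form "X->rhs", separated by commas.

  step 2 ⇒ step 3: CCCDABD ⇒ ADB·ADB·ADB·C·DAB·D·C
    A ↦ DAB
    B ↦ D
    C ↦ ADB
    D ↦ C

A->DAB, B->D, C->ADB, D->C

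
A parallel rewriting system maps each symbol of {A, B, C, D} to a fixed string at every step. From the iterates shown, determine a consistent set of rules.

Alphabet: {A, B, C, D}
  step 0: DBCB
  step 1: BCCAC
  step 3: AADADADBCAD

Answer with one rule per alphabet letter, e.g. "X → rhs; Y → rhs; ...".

  step 0 ⇒ step 1: DBCB ⇒ BC·C·A·C
    B ↦ C
    C ↦ A
    D ↦ BC
    A ↦ AD  (constrained at step 1)

A->AD, B->C, C->A, D->BC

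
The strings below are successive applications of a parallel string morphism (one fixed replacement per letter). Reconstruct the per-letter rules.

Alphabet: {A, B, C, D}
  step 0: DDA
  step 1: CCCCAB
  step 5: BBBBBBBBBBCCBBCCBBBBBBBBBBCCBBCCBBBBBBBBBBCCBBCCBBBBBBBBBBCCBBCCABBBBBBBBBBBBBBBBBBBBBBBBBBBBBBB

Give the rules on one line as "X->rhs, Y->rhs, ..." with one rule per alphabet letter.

A->AB, B->BB, C->BD, D->CC

  step 0 ⇒ step 1: DDA ⇒ CC·CC·AB
    A ↦ AB
    D ↦ CC
    B ↦ BB  (constrained at step 1)
    C ↦ BD  (constrained at step 1)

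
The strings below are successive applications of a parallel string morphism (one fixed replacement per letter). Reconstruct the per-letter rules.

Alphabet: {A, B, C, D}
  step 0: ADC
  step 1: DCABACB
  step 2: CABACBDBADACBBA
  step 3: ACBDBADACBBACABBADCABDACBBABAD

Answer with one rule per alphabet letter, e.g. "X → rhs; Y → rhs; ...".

A->D, B->BA, C->ACB, D->CAB

  step 2 ⇒ step 3: CABACBDBADACBBA ⇒ ACB·D·BA·D·ACB·BA·CAB·BA·D·CAB·D·ACB·BA·BA·D
    A ↦ D
    B ↦ BA
    C ↦ ACB
    D ↦ CAB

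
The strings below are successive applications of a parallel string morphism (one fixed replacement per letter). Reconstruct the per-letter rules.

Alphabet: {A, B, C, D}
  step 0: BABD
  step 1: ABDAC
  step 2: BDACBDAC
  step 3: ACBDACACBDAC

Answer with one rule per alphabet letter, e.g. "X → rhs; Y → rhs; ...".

A->BD, B->A, C->AC, D->C

  step 2 ⇒ step 3: BDACBDAC ⇒ A·C·BD·AC·A·C·BD·AC
    A ↦ BD
    B ↦ A
    C ↦ AC
    D ↦ C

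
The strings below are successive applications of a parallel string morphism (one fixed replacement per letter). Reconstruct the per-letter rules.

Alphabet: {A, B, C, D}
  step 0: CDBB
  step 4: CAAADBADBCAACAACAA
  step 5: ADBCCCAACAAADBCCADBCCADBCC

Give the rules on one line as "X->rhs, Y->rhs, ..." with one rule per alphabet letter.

A->C, B->A, C->ADB, D->A

  step 4 ⇒ step 5: CAAADBADBCAACAACAA ⇒ ADB·C·C·C·A·A·C·A·A·ADB·C·C·ADB·C·C·ADB·C·C
    A ↦ C
    B ↦ A
    C ↦ ADB
    D ↦ A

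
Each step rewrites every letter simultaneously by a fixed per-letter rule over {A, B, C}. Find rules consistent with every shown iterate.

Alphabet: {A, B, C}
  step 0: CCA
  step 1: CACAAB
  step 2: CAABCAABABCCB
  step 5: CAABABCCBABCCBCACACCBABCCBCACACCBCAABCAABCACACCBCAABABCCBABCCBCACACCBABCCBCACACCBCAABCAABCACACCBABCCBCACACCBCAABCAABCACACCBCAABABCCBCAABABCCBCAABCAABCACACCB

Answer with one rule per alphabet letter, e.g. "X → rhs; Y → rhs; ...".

  step 1 ⇒ step 2: CACAAB ⇒ CA·AB·CA·AB·AB·CCB
    A ↦ AB
    B ↦ CCB
    C ↦ CA

A->AB, B->CCB, C->CA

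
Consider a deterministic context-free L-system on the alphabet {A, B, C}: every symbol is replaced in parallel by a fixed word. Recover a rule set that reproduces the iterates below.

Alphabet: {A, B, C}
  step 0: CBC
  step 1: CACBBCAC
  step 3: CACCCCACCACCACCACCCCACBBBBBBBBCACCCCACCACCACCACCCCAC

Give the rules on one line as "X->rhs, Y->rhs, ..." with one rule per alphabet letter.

A->CC, B->BB, C->CAC

  step 0 ⇒ step 1: CBC ⇒ CAC·BB·CAC
    B ↦ BB
    C ↦ CAC
    A ↦ CC  (constrained at step 1)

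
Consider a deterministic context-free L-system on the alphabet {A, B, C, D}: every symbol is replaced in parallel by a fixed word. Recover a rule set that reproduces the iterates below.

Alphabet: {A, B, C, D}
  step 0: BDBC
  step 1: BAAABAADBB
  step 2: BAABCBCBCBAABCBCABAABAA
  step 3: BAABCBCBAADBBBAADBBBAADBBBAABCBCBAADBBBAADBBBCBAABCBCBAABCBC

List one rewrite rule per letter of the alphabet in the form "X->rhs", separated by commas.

A->BC, B->BAA, C->DBB, D->A

  step 2 ⇒ step 3: BAABCBCBCBAABCBCABAABAA ⇒ BAA·BC·BC·BAA·DBB·BAA·DBB·BAA·DBB·BAA·BC·BC·BAA·DBB·BAA·DBB·BC·BAA·BC·BC·BAA·BC·BC
    A ↦ BC
    B ↦ BAA
    C ↦ DBB
  step 0 ⇒ step 1: BDBC ⇒ BAA·A·BAA·DBB
    D ↦ A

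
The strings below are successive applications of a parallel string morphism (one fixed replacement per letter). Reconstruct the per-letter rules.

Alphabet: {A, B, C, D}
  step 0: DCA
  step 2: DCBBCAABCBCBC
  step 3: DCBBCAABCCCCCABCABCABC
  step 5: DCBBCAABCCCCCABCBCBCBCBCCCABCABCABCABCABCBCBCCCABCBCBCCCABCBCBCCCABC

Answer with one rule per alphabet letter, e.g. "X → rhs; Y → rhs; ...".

  step 2 ⇒ step 3: DCBBCAABCBCBC ⇒ DCB·BC·A·A·BC·CC·CC·A·BC·A·BC·A·BC
    A ↦ CC
    B ↦ A
    C ↦ BC
    D ↦ DCB

A->CC, B->A, C->BC, D->DCB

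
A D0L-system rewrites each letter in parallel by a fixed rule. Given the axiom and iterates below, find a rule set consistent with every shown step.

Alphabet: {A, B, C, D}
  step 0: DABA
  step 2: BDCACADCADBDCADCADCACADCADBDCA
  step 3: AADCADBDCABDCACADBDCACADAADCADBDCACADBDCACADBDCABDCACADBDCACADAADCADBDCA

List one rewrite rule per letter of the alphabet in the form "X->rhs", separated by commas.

A->DCA, B->AAD, C->B, D->CAD

  step 2 ⇒ step 3: BDCACADCADBDCADCADCACADCADBDCA ⇒ AAD·CAD·B·DCA·B·DCA·CAD·B·DCA·CAD·AAD·CAD·B·DCA·CAD·B·DCA·CAD·B·DCA·B·DCA·CAD·B·DCA·CAD·AAD·CAD·B·DCA
    A ↦ DCA
    B ↦ AAD
    C ↦ B
    D ↦ CAD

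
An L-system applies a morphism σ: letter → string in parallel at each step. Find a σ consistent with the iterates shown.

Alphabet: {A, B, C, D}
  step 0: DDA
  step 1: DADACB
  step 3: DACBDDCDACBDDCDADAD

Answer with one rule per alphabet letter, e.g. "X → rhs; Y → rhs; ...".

  step 0 ⇒ step 1: DDA ⇒ DA·DA·CB
    A ↦ CB
    D ↦ DA
    B ↦ DC  (constrained at step 1)
    C ↦ D  (constrained at step 1)

A->CB, B->DC, C->D, D->DA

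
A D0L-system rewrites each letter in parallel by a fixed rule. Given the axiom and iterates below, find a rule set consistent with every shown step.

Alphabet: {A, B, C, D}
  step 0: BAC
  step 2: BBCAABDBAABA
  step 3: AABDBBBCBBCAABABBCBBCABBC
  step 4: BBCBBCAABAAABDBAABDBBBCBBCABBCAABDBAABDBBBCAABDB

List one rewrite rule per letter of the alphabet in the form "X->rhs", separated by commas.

A->BBC, B->A, C->BDB, D->AB

  step 3 ⇒ step 4: AABDBBBCBBCAABABBCBBCABBC ⇒ BBC·BBC·A·AB·A·A·A·BDB·A·A·BDB·BBC·BBC·A·BBC·A·A·BDB·A·A·BDB·BBC·A·A·BDB
    A ↦ BBC
    B ↦ A
    C ↦ BDB
    D ↦ AB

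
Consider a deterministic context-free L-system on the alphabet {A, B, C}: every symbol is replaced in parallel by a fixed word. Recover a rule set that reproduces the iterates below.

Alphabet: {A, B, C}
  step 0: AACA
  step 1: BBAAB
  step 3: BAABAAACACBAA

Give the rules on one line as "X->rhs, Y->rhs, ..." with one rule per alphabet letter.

  step 0 ⇒ step 1: AACA ⇒ B·B·AA·B
    A ↦ B
    C ↦ AA
    B ↦ AC  (constrained at step 1)

A->B, B->AC, C->AA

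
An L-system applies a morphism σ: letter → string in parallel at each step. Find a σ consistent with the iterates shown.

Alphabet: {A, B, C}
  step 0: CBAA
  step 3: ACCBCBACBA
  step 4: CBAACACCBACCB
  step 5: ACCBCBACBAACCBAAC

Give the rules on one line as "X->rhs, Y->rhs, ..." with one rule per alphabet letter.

  step 4 ⇒ step 5: CBAACACCBACCB ⇒ A·C·CB·CB·A·CB·A·A·C·CB·A·A·C
    A ↦ CB
    B ↦ C
    C ↦ A

A->CB, B->C, C->A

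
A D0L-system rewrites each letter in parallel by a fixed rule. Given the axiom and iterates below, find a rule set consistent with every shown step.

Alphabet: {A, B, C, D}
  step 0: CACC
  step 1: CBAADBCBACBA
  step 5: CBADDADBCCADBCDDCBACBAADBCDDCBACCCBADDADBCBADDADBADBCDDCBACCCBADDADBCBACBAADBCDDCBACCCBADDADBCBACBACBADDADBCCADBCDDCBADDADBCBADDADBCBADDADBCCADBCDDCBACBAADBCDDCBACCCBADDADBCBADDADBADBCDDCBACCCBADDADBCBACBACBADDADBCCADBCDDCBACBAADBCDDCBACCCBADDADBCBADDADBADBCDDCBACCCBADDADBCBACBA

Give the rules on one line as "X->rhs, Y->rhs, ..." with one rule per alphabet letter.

  step 0 ⇒ step 1: CACC ⇒ CBA·ADB·CBA·CBA
    A ↦ ADB
    C ↦ CBA
    B ↦ DD  (constrained at step 1)
    D ↦ C  (constrained at step 1)

A->ADB, B->DD, C->CBA, D->C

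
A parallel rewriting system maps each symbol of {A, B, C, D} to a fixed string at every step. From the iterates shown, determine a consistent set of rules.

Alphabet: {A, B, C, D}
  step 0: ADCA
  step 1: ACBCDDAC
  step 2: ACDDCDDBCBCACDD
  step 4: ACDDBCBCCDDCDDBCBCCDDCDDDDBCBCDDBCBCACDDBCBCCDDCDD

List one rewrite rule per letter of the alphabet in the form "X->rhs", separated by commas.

A->AC, B->C, C->DD, D->BC

  step 1 ⇒ step 2: ACBCDDAC ⇒ AC·DD·C·DD·BC·BC·AC·DD
    A ↦ AC
    B ↦ C
    C ↦ DD
    D ↦ BC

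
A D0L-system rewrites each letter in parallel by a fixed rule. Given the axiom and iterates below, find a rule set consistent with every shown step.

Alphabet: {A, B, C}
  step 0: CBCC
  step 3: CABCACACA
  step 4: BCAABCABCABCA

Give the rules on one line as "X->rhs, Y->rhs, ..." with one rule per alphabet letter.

  step 3 ⇒ step 4: CABCACACA ⇒ B·CA·A·B·CA·B·CA·B·CA
    A ↦ CA
    B ↦ A
    C ↦ B

A->CA, B->A, C->B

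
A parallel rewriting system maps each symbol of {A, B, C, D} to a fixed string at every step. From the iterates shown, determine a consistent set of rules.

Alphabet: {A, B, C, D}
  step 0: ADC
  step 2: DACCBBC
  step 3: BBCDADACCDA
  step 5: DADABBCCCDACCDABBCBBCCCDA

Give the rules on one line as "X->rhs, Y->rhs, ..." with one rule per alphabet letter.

A->C, B->C, C->DA, D->BB

  step 2 ⇒ step 3: DACCBBC ⇒ BB·C·DA·DA·C·C·DA
    A ↦ C
    B ↦ C
    C ↦ DA
    D ↦ BB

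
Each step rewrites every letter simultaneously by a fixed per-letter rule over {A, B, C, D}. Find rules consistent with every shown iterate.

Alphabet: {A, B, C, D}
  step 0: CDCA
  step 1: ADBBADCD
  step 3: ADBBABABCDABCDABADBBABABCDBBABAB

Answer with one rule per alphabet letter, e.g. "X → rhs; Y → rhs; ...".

A->CD, B->AB, C->AD, D->BB

  step 0 ⇒ step 1: CDCA ⇒ AD·BB·AD·CD
    A ↦ CD
    C ↦ AD
    D ↦ BB
    B ↦ AB  (constrained at step 1)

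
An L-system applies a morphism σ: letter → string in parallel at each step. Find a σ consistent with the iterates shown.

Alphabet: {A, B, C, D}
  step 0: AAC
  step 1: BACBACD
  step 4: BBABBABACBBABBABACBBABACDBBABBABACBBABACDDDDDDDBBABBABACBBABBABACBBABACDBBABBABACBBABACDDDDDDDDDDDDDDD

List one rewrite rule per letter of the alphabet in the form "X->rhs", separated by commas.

  step 0 ⇒ step 1: AAC ⇒ BAC·BAC·D
    A ↦ BAC
    C ↦ D
    B ↦ BBA  (constrained at step 1)
    D ↦ DD  (constrained at step 1)

A->BAC, B->BBA, C->D, D->DD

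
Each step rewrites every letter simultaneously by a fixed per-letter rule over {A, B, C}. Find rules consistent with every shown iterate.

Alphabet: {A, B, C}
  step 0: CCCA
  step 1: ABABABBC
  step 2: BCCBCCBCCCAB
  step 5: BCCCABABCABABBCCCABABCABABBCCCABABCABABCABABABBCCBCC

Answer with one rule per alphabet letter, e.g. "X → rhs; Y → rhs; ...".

  step 1 ⇒ step 2: ABABABBC ⇒ BC·C·BC·C·BC·C·C·AB
    A ↦ BC
    B ↦ C
    C ↦ AB

A->BC, B->C, C->AB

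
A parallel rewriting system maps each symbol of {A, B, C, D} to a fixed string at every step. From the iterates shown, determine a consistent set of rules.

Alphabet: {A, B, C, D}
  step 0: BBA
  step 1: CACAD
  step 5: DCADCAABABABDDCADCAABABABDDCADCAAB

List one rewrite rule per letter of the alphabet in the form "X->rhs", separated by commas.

A->D, B->CA, C->AB, D->AB

  step 0 ⇒ step 1: BBA ⇒ CA·CA·D
    A ↦ D
    B ↦ CA
    C ↦ AB  (constrained at step 1)
    D ↦ AB  (constrained at step 1)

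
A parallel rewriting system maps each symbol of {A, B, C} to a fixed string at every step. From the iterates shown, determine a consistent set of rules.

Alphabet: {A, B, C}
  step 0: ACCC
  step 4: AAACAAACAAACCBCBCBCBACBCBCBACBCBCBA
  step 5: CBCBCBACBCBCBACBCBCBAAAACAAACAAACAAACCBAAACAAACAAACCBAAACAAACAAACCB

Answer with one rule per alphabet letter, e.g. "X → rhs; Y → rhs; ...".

  step 4 ⇒ step 5: AAACAAACAAACCBCBCBCBACBCBCBACBCBCBA ⇒ CB·CB·CB·A·CB·CB·CB·A·CB·CB·CB·A·A·AAC·A·AAC·A·AAC·A·AAC·CB·A·AAC·A·AAC·A·AAC·CB·A·AAC·A·AAC·A·AAC·CB
    A ↦ CB
    B ↦ AAC
    C ↦ A

A->CB, B->AAC, C->A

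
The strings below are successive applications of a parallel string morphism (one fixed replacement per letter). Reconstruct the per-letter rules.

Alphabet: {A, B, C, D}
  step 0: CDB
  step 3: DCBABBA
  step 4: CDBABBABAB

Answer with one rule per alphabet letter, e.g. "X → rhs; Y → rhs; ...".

  step 3 ⇒ step 4: DCBABBA ⇒ C·D·BA·B·BA·BA·B
    A ↦ B
    B ↦ BA
    C ↦ D
    D ↦ C

A->B, B->BA, C->D, D->C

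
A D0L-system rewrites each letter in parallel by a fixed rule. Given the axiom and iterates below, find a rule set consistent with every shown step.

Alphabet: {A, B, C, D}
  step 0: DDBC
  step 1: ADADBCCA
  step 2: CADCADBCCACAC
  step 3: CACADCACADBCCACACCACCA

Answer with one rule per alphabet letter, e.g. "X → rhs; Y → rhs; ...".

A->C, B->BC, C->CA, D->AD

  step 2 ⇒ step 3: CADCADBCCACAC ⇒ CA·C·AD·CA·C·AD·BC·CA·CA·C·CA·C·CA
    A ↦ C
    B ↦ BC
    C ↦ CA
    D ↦ AD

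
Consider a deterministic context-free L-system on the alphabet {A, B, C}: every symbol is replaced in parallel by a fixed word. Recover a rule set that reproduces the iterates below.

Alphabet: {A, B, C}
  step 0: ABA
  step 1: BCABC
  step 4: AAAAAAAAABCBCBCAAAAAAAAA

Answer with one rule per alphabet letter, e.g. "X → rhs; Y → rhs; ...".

A->BC, B->A, C->AA

  step 0 ⇒ step 1: ABA ⇒ BC·A·BC
    A ↦ BC
    B ↦ A
    C ↦ AA  (constrained at step 1)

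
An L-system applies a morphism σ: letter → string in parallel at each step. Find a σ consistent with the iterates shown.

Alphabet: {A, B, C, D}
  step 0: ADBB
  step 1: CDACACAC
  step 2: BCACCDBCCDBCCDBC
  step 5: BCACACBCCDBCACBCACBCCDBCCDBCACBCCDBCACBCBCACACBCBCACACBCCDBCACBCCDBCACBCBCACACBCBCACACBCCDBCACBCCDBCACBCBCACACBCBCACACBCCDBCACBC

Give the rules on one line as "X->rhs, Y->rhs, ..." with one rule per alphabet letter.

A->CD, B->AC, C->BC, D->AC

  step 1 ⇒ step 2: CDACACAC ⇒ BC·AC·CD·BC·CD·BC·CD·BC
    A ↦ CD
    C ↦ BC
    D ↦ AC
  step 0 ⇒ step 1: ADBB ⇒ CD·AC·AC·AC
    B ↦ AC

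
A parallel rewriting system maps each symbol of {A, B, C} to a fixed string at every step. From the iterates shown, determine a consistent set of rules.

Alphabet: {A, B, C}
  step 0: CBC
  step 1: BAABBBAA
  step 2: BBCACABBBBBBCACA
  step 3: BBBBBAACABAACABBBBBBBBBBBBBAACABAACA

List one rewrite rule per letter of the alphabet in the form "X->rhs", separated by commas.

A->CA, B->BB, C->BAA

  step 2 ⇒ step 3: BBCACABBBBBBCACA ⇒ BB·BB·BAA·CA·BAA·CA·BB·BB·BB·BB·BB·BB·BAA·CA·BAA·CA
    A ↦ CA
    B ↦ BB
    C ↦ BAA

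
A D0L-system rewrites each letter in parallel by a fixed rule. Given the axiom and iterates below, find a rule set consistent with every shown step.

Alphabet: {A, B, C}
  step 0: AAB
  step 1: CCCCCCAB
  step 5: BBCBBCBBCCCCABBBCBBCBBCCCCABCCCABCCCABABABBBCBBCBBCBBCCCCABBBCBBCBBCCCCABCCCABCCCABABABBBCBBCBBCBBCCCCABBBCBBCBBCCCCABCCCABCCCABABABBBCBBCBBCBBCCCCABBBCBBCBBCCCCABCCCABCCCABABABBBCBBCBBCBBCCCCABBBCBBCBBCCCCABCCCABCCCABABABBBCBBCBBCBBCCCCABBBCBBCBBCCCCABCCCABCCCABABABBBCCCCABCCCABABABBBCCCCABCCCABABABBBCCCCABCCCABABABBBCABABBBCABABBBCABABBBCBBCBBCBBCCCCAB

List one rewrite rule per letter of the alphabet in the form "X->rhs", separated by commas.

  step 0 ⇒ step 1: AAB ⇒ CCC·CCC·AB
    A ↦ CCC
    B ↦ AB
    C ↦ BBC  (constrained at step 1)

A->CCC, B->AB, C->BBC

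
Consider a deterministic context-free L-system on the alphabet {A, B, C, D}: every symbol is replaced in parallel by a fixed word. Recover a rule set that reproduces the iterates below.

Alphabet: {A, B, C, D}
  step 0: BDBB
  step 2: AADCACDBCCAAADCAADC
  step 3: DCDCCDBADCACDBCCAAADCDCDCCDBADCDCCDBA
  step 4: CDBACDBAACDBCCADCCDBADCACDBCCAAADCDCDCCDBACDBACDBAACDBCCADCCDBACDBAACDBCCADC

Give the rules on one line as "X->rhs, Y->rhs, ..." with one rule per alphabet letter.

  step 3 ⇒ step 4: DCDCCDBADCACDBCCAAADCDCDCCDBADCDCCDBA ⇒ CDB·A·CDB·A·A·CDB·CCA·DC·CDB·A·DC·A·CDB·CCA·A·A·DC·DC·DC·CDB·A·CDB·A·CDB·A·A·CDB·CCA·DC·CDB·A·CDB·A·A·CDB·CCA·DC
    A ↦ DC
    B ↦ CCA
    C ↦ A
    D ↦ CDB

A->DC, B->CCA, C->A, D->CDB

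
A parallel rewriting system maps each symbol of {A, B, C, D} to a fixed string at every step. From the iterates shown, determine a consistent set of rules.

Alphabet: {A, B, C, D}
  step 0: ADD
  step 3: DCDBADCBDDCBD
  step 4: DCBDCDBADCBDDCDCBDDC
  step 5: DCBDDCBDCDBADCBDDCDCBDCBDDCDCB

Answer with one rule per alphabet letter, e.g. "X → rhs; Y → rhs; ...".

  step 4 ⇒ step 5: DCBDCDBADCBDDCDCBDDC ⇒ DC·B·D·DC·B·DC·D·BA·DC·B·D·DC·DC·B·DC·B·D·DC·DC·B
    A ↦ BA
    B ↦ D
    C ↦ B
    D ↦ DC

A->BA, B->D, C->B, D->DC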